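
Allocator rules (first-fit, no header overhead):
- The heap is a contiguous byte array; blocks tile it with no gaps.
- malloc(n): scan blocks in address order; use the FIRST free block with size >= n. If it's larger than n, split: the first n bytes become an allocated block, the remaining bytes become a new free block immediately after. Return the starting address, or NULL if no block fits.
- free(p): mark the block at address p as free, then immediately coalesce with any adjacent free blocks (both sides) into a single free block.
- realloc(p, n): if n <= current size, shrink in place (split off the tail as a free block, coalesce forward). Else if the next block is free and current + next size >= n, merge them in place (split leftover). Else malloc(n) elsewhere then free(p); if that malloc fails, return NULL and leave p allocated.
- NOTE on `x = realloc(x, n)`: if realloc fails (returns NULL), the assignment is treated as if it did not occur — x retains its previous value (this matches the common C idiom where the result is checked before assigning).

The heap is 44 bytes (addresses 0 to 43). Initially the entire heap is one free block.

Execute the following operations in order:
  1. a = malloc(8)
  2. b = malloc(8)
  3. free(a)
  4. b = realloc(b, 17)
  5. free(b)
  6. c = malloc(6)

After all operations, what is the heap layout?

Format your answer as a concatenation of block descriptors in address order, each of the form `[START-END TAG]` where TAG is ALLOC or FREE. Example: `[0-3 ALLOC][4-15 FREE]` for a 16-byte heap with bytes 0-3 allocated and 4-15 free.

Op 1: a = malloc(8) -> a = 0; heap: [0-7 ALLOC][8-43 FREE]
Op 2: b = malloc(8) -> b = 8; heap: [0-7 ALLOC][8-15 ALLOC][16-43 FREE]
Op 3: free(a) -> (freed a); heap: [0-7 FREE][8-15 ALLOC][16-43 FREE]
Op 4: b = realloc(b, 17) -> b = 8; heap: [0-7 FREE][8-24 ALLOC][25-43 FREE]
Op 5: free(b) -> (freed b); heap: [0-43 FREE]
Op 6: c = malloc(6) -> c = 0; heap: [0-5 ALLOC][6-43 FREE]

Answer: [0-5 ALLOC][6-43 FREE]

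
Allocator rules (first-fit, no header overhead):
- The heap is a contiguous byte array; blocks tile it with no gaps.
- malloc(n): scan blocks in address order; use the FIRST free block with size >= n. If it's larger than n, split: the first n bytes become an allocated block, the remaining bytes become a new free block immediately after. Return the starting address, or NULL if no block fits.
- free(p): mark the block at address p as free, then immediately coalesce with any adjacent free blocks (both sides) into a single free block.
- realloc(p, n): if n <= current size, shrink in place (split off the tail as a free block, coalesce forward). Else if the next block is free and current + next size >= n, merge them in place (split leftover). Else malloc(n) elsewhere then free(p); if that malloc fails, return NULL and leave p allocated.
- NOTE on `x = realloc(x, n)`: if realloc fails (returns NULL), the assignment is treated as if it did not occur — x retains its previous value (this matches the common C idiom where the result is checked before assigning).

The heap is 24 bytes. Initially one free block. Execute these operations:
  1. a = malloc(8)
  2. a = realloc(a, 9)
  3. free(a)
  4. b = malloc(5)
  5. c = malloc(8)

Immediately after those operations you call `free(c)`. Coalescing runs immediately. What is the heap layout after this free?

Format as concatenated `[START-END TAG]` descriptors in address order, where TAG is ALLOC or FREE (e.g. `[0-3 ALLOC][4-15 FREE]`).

Answer: [0-4 ALLOC][5-23 FREE]

Derivation:
Op 1: a = malloc(8) -> a = 0; heap: [0-7 ALLOC][8-23 FREE]
Op 2: a = realloc(a, 9) -> a = 0; heap: [0-8 ALLOC][9-23 FREE]
Op 3: free(a) -> (freed a); heap: [0-23 FREE]
Op 4: b = malloc(5) -> b = 0; heap: [0-4 ALLOC][5-23 FREE]
Op 5: c = malloc(8) -> c = 5; heap: [0-4 ALLOC][5-12 ALLOC][13-23 FREE]
free(c): c = 5 -> block [5-12 ALLOC]; mark free, coalesce with adjacent free neighbors -> [0-4 ALLOC][5-23 FREE]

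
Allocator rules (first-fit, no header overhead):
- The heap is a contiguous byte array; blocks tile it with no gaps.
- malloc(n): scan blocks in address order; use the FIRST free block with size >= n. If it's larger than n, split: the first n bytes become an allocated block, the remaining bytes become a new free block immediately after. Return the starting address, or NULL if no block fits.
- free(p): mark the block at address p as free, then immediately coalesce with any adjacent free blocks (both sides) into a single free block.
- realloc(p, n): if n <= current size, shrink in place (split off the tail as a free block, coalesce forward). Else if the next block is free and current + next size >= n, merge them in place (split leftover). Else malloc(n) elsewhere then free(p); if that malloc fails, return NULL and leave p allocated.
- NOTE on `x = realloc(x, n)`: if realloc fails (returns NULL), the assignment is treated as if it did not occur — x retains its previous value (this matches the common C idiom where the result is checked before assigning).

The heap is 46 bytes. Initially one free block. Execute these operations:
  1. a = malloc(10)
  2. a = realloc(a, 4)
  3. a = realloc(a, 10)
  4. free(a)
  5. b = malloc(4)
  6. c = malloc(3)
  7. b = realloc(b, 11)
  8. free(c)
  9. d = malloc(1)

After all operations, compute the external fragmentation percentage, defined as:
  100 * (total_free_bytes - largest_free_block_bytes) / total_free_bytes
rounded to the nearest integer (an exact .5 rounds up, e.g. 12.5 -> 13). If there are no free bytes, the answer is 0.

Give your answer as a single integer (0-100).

Op 1: a = malloc(10) -> a = 0; heap: [0-9 ALLOC][10-45 FREE]
Op 2: a = realloc(a, 4) -> a = 0; heap: [0-3 ALLOC][4-45 FREE]
Op 3: a = realloc(a, 10) -> a = 0; heap: [0-9 ALLOC][10-45 FREE]
Op 4: free(a) -> (freed a); heap: [0-45 FREE]
Op 5: b = malloc(4) -> b = 0; heap: [0-3 ALLOC][4-45 FREE]
Op 6: c = malloc(3) -> c = 4; heap: [0-3 ALLOC][4-6 ALLOC][7-45 FREE]
Op 7: b = realloc(b, 11) -> b = 7; heap: [0-3 FREE][4-6 ALLOC][7-17 ALLOC][18-45 FREE]
Op 8: free(c) -> (freed c); heap: [0-6 FREE][7-17 ALLOC][18-45 FREE]
Op 9: d = malloc(1) -> d = 0; heap: [0-0 ALLOC][1-6 FREE][7-17 ALLOC][18-45 FREE]
Free blocks: [6 28] total_free=34 largest=28 -> 100*(34-28)/34 = 600/34 ≈ 17.647 -> rounds to 18

Answer: 18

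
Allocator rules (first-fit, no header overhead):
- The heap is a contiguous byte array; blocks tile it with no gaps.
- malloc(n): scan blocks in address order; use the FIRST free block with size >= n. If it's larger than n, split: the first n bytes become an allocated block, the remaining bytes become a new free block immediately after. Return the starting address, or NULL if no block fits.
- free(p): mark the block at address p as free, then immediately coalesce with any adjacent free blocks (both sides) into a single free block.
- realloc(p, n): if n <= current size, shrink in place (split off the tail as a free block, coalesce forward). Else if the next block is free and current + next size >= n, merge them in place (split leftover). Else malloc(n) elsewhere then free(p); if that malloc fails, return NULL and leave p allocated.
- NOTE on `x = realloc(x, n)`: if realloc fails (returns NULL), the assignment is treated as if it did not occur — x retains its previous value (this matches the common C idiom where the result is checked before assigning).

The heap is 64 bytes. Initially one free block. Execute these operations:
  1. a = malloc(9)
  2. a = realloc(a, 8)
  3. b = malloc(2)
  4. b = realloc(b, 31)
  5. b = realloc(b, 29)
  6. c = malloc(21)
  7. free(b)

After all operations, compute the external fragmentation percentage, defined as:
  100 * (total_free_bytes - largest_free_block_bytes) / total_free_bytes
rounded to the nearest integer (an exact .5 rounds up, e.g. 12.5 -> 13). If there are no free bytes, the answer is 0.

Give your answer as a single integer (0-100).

Answer: 17

Derivation:
Op 1: a = malloc(9) -> a = 0; heap: [0-8 ALLOC][9-63 FREE]
Op 2: a = realloc(a, 8) -> a = 0; heap: [0-7 ALLOC][8-63 FREE]
Op 3: b = malloc(2) -> b = 8; heap: [0-7 ALLOC][8-9 ALLOC][10-63 FREE]
Op 4: b = realloc(b, 31) -> b = 8; heap: [0-7 ALLOC][8-38 ALLOC][39-63 FREE]
Op 5: b = realloc(b, 29) -> b = 8; heap: [0-7 ALLOC][8-36 ALLOC][37-63 FREE]
Op 6: c = malloc(21) -> c = 37; heap: [0-7 ALLOC][8-36 ALLOC][37-57 ALLOC][58-63 FREE]
Op 7: free(b) -> (freed b); heap: [0-7 ALLOC][8-36 FREE][37-57 ALLOC][58-63 FREE]
Free blocks: [29 6] total_free=35 largest=29 -> 100*(35-29)/35 = 600/35 ≈ 17.143 -> rounds to 17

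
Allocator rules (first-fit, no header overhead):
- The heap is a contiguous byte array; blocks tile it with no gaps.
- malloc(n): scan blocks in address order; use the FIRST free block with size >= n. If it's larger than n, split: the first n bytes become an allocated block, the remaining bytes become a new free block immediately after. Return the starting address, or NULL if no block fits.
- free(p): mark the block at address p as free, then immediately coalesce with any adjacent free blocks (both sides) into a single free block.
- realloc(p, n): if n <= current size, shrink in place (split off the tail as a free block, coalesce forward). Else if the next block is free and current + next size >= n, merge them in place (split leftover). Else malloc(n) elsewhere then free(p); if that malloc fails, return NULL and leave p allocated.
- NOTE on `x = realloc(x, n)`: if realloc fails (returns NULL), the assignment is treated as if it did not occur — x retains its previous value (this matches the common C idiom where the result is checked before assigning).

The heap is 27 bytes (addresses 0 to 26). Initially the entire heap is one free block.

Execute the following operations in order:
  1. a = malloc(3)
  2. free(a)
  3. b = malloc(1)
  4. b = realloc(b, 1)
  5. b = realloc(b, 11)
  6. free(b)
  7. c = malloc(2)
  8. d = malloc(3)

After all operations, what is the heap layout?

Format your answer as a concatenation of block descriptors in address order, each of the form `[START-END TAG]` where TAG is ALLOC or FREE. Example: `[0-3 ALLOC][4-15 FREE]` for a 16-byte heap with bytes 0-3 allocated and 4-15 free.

Answer: [0-1 ALLOC][2-4 ALLOC][5-26 FREE]

Derivation:
Op 1: a = malloc(3) -> a = 0; heap: [0-2 ALLOC][3-26 FREE]
Op 2: free(a) -> (freed a); heap: [0-26 FREE]
Op 3: b = malloc(1) -> b = 0; heap: [0-0 ALLOC][1-26 FREE]
Op 4: b = realloc(b, 1) -> b = 0; heap: [0-0 ALLOC][1-26 FREE]
Op 5: b = realloc(b, 11) -> b = 0; heap: [0-10 ALLOC][11-26 FREE]
Op 6: free(b) -> (freed b); heap: [0-26 FREE]
Op 7: c = malloc(2) -> c = 0; heap: [0-1 ALLOC][2-26 FREE]
Op 8: d = malloc(3) -> d = 2; heap: [0-1 ALLOC][2-4 ALLOC][5-26 FREE]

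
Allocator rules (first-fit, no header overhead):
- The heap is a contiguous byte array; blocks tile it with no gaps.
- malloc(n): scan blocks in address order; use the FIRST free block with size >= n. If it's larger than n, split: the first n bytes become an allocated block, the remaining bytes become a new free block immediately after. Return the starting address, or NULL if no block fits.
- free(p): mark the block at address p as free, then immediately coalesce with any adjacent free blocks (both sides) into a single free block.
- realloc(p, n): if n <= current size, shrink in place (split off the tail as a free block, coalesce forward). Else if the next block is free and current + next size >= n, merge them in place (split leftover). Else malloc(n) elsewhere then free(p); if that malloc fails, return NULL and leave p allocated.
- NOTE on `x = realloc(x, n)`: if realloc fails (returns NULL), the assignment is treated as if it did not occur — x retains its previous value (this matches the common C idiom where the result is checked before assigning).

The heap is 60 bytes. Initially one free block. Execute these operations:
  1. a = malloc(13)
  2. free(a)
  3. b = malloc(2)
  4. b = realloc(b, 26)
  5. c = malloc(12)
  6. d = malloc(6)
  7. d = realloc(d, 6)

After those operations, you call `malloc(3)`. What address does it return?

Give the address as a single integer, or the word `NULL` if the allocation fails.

Op 1: a = malloc(13) -> a = 0; heap: [0-12 ALLOC][13-59 FREE]
Op 2: free(a) -> (freed a); heap: [0-59 FREE]
Op 3: b = malloc(2) -> b = 0; heap: [0-1 ALLOC][2-59 FREE]
Op 4: b = realloc(b, 26) -> b = 0; heap: [0-25 ALLOC][26-59 FREE]
Op 5: c = malloc(12) -> c = 26; heap: [0-25 ALLOC][26-37 ALLOC][38-59 FREE]
Op 6: d = malloc(6) -> d = 38; heap: [0-25 ALLOC][26-37 ALLOC][38-43 ALLOC][44-59 FREE]
Op 7: d = realloc(d, 6) -> d = 38; heap: [0-25 ALLOC][26-37 ALLOC][38-43 ALLOC][44-59 FREE]
malloc(3): first-fit scan over [0-25 ALLOC][26-37 ALLOC][38-43 ALLOC][44-59 FREE] -> 44

Answer: 44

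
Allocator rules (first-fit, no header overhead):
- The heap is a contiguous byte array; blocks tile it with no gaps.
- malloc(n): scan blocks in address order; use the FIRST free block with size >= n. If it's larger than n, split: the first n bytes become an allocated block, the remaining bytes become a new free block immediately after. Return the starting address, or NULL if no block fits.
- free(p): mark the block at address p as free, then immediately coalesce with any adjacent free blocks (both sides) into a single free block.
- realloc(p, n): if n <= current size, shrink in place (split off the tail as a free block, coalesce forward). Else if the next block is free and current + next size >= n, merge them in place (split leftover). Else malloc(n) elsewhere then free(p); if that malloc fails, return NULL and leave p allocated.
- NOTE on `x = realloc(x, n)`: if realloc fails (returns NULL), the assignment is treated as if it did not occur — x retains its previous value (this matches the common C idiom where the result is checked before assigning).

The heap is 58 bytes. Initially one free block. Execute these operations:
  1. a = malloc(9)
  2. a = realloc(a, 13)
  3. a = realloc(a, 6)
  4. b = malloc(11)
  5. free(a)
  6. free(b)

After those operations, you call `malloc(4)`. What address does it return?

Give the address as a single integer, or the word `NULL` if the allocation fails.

Answer: 0

Derivation:
Op 1: a = malloc(9) -> a = 0; heap: [0-8 ALLOC][9-57 FREE]
Op 2: a = realloc(a, 13) -> a = 0; heap: [0-12 ALLOC][13-57 FREE]
Op 3: a = realloc(a, 6) -> a = 0; heap: [0-5 ALLOC][6-57 FREE]
Op 4: b = malloc(11) -> b = 6; heap: [0-5 ALLOC][6-16 ALLOC][17-57 FREE]
Op 5: free(a) -> (freed a); heap: [0-5 FREE][6-16 ALLOC][17-57 FREE]
Op 6: free(b) -> (freed b); heap: [0-57 FREE]
malloc(4): first-fit scan over [0-57 FREE] -> 0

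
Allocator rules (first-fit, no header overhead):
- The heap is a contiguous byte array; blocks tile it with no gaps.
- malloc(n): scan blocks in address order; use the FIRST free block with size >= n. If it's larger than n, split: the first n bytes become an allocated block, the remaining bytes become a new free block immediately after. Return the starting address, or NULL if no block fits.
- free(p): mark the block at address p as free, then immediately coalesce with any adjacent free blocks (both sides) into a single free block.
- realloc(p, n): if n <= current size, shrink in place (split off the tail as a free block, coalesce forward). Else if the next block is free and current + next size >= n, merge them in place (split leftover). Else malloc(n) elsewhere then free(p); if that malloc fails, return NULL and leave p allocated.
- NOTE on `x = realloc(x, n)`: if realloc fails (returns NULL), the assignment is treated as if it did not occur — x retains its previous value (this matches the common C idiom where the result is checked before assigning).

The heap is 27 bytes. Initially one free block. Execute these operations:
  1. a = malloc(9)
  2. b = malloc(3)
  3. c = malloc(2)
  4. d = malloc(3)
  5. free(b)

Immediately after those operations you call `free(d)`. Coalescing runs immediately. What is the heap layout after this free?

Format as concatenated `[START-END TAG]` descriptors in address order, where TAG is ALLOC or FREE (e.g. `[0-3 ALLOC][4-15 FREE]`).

Op 1: a = malloc(9) -> a = 0; heap: [0-8 ALLOC][9-26 FREE]
Op 2: b = malloc(3) -> b = 9; heap: [0-8 ALLOC][9-11 ALLOC][12-26 FREE]
Op 3: c = malloc(2) -> c = 12; heap: [0-8 ALLOC][9-11 ALLOC][12-13 ALLOC][14-26 FREE]
Op 4: d = malloc(3) -> d = 14; heap: [0-8 ALLOC][9-11 ALLOC][12-13 ALLOC][14-16 ALLOC][17-26 FREE]
Op 5: free(b) -> (freed b); heap: [0-8 ALLOC][9-11 FREE][12-13 ALLOC][14-16 ALLOC][17-26 FREE]
free(d): d = 14 -> block [14-16 ALLOC]; mark free, coalesce with adjacent free neighbors -> [0-8 ALLOC][9-11 FREE][12-13 ALLOC][14-26 FREE]

Answer: [0-8 ALLOC][9-11 FREE][12-13 ALLOC][14-26 FREE]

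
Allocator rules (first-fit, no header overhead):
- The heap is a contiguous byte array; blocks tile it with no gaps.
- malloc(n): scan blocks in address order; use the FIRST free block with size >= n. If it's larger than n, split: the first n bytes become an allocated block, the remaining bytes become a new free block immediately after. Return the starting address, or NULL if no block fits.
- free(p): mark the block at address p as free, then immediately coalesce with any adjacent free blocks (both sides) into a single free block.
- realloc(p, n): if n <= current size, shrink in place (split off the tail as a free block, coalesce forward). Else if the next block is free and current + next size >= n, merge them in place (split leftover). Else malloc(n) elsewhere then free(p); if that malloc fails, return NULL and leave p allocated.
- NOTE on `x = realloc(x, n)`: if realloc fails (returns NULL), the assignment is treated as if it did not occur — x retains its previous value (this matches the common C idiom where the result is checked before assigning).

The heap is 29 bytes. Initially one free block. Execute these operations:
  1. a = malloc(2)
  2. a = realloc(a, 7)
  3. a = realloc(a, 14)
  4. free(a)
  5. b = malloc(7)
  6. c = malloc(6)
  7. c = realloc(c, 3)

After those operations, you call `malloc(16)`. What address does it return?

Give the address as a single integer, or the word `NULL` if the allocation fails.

Op 1: a = malloc(2) -> a = 0; heap: [0-1 ALLOC][2-28 FREE]
Op 2: a = realloc(a, 7) -> a = 0; heap: [0-6 ALLOC][7-28 FREE]
Op 3: a = realloc(a, 14) -> a = 0; heap: [0-13 ALLOC][14-28 FREE]
Op 4: free(a) -> (freed a); heap: [0-28 FREE]
Op 5: b = malloc(7) -> b = 0; heap: [0-6 ALLOC][7-28 FREE]
Op 6: c = malloc(6) -> c = 7; heap: [0-6 ALLOC][7-12 ALLOC][13-28 FREE]
Op 7: c = realloc(c, 3) -> c = 7; heap: [0-6 ALLOC][7-9 ALLOC][10-28 FREE]
malloc(16): first-fit scan over [0-6 ALLOC][7-9 ALLOC][10-28 FREE] -> 10

Answer: 10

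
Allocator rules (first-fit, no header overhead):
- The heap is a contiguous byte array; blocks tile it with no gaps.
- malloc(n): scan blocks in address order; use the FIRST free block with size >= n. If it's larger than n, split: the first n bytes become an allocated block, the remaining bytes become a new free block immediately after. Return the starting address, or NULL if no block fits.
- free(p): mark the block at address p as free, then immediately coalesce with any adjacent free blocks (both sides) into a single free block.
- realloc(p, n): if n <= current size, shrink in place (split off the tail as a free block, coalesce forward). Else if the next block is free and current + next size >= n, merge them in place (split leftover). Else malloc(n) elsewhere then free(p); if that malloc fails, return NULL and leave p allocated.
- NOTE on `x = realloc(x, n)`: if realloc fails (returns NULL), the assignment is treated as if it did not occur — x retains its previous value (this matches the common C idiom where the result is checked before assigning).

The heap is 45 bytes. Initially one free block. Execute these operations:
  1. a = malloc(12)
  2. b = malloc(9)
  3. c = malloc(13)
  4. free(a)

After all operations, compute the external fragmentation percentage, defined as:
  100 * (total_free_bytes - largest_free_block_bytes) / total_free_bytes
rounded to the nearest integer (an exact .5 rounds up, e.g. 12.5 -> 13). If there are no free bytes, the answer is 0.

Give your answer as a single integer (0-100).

Op 1: a = malloc(12) -> a = 0; heap: [0-11 ALLOC][12-44 FREE]
Op 2: b = malloc(9) -> b = 12; heap: [0-11 ALLOC][12-20 ALLOC][21-44 FREE]
Op 3: c = malloc(13) -> c = 21; heap: [0-11 ALLOC][12-20 ALLOC][21-33 ALLOC][34-44 FREE]
Op 4: free(a) -> (freed a); heap: [0-11 FREE][12-20 ALLOC][21-33 ALLOC][34-44 FREE]
Free blocks: [12 11] total_free=23 largest=12 -> 100*(23-12)/23 = 1100/23 ≈ 47.826 -> rounds to 48

Answer: 48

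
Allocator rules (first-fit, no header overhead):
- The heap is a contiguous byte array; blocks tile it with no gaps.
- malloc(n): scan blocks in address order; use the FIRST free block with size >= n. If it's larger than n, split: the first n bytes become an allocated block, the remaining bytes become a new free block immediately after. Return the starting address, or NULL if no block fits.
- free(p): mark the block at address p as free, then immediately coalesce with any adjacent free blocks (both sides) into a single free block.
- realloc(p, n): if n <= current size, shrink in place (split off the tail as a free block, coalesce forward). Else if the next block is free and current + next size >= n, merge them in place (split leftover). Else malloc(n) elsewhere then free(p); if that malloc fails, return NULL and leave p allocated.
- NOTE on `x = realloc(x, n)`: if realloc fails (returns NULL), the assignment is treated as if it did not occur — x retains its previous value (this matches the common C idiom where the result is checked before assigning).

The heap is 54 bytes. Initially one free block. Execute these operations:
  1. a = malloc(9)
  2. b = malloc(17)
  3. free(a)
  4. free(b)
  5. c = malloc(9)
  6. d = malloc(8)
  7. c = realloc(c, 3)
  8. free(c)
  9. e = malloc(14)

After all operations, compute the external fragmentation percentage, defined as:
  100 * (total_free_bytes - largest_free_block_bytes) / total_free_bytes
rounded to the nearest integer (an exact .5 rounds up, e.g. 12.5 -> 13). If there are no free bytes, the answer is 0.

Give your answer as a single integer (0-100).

Op 1: a = malloc(9) -> a = 0; heap: [0-8 ALLOC][9-53 FREE]
Op 2: b = malloc(17) -> b = 9; heap: [0-8 ALLOC][9-25 ALLOC][26-53 FREE]
Op 3: free(a) -> (freed a); heap: [0-8 FREE][9-25 ALLOC][26-53 FREE]
Op 4: free(b) -> (freed b); heap: [0-53 FREE]
Op 5: c = malloc(9) -> c = 0; heap: [0-8 ALLOC][9-53 FREE]
Op 6: d = malloc(8) -> d = 9; heap: [0-8 ALLOC][9-16 ALLOC][17-53 FREE]
Op 7: c = realloc(c, 3) -> c = 0; heap: [0-2 ALLOC][3-8 FREE][9-16 ALLOC][17-53 FREE]
Op 8: free(c) -> (freed c); heap: [0-8 FREE][9-16 ALLOC][17-53 FREE]
Op 9: e = malloc(14) -> e = 17; heap: [0-8 FREE][9-16 ALLOC][17-30 ALLOC][31-53 FREE]
Free blocks: [9 23] total_free=32 largest=23 -> 100*(32-23)/32 = 900/32 = 28.125 -> rounds to 28

Answer: 28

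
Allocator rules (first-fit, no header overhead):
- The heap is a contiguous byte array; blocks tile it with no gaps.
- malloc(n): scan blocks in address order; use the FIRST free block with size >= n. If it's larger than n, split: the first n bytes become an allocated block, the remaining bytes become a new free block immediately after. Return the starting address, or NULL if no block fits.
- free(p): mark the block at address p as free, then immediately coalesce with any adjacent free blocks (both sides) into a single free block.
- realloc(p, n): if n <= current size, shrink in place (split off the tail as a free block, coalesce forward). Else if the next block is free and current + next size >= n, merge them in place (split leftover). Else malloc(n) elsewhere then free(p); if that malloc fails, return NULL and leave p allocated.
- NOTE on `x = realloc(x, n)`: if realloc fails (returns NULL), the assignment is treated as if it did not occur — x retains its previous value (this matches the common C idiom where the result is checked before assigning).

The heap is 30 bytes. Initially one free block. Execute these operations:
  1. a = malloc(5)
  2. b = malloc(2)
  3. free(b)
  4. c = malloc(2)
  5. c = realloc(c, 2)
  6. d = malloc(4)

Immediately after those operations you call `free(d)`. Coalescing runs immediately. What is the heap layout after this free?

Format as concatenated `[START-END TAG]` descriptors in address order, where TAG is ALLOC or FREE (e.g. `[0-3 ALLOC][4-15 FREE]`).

Op 1: a = malloc(5) -> a = 0; heap: [0-4 ALLOC][5-29 FREE]
Op 2: b = malloc(2) -> b = 5; heap: [0-4 ALLOC][5-6 ALLOC][7-29 FREE]
Op 3: free(b) -> (freed b); heap: [0-4 ALLOC][5-29 FREE]
Op 4: c = malloc(2) -> c = 5; heap: [0-4 ALLOC][5-6 ALLOC][7-29 FREE]
Op 5: c = realloc(c, 2) -> c = 5; heap: [0-4 ALLOC][5-6 ALLOC][7-29 FREE]
Op 6: d = malloc(4) -> d = 7; heap: [0-4 ALLOC][5-6 ALLOC][7-10 ALLOC][11-29 FREE]
free(d): d = 7 -> block [7-10 ALLOC]; mark free, coalesce with adjacent free neighbors -> [0-4 ALLOC][5-6 ALLOC][7-29 FREE]

Answer: [0-4 ALLOC][5-6 ALLOC][7-29 FREE]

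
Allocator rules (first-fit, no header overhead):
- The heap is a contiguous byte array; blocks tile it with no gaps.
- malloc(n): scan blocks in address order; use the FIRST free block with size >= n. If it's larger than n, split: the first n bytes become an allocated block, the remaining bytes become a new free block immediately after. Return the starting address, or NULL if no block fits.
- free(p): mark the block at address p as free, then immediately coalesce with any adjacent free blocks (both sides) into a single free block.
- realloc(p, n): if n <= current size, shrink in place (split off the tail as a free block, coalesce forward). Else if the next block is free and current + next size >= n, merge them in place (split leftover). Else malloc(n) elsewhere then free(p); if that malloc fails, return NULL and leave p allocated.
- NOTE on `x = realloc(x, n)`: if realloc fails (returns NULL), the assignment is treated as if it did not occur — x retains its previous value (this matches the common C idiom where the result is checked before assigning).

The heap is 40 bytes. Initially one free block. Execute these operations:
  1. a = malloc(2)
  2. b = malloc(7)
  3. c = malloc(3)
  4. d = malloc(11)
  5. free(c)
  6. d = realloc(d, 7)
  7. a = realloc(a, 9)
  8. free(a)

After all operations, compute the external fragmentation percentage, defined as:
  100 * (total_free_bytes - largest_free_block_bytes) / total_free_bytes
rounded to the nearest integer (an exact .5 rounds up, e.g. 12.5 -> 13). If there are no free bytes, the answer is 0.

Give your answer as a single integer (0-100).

Answer: 19

Derivation:
Op 1: a = malloc(2) -> a = 0; heap: [0-1 ALLOC][2-39 FREE]
Op 2: b = malloc(7) -> b = 2; heap: [0-1 ALLOC][2-8 ALLOC][9-39 FREE]
Op 3: c = malloc(3) -> c = 9; heap: [0-1 ALLOC][2-8 ALLOC][9-11 ALLOC][12-39 FREE]
Op 4: d = malloc(11) -> d = 12; heap: [0-1 ALLOC][2-8 ALLOC][9-11 ALLOC][12-22 ALLOC][23-39 FREE]
Op 5: free(c) -> (freed c); heap: [0-1 ALLOC][2-8 ALLOC][9-11 FREE][12-22 ALLOC][23-39 FREE]
Op 6: d = realloc(d, 7) -> d = 12; heap: [0-1 ALLOC][2-8 ALLOC][9-11 FREE][12-18 ALLOC][19-39 FREE]
Op 7: a = realloc(a, 9) -> a = 19; heap: [0-1 FREE][2-8 ALLOC][9-11 FREE][12-18 ALLOC][19-27 ALLOC][28-39 FREE]
Op 8: free(a) -> (freed a); heap: [0-1 FREE][2-8 ALLOC][9-11 FREE][12-18 ALLOC][19-39 FREE]
Free blocks: [2 3 21] total_free=26 largest=21 -> 100*(26-21)/26 = 500/26 ≈ 19.231 -> rounds to 19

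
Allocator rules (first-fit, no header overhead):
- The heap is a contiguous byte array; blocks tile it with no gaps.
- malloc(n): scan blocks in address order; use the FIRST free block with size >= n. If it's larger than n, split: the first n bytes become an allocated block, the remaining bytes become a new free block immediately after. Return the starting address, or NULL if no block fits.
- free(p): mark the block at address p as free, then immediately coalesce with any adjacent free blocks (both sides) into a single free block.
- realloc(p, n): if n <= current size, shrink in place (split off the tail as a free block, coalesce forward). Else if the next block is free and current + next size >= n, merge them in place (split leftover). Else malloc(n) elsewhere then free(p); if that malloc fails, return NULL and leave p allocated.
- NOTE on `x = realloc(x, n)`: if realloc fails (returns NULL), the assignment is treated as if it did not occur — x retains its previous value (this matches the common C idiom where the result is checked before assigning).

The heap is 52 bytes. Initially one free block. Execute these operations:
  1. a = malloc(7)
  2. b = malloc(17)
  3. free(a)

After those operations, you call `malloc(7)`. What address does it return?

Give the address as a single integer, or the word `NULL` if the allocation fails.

Op 1: a = malloc(7) -> a = 0; heap: [0-6 ALLOC][7-51 FREE]
Op 2: b = malloc(17) -> b = 7; heap: [0-6 ALLOC][7-23 ALLOC][24-51 FREE]
Op 3: free(a) -> (freed a); heap: [0-6 FREE][7-23 ALLOC][24-51 FREE]
malloc(7): first-fit scan over [0-6 FREE][7-23 ALLOC][24-51 FREE] -> 0

Answer: 0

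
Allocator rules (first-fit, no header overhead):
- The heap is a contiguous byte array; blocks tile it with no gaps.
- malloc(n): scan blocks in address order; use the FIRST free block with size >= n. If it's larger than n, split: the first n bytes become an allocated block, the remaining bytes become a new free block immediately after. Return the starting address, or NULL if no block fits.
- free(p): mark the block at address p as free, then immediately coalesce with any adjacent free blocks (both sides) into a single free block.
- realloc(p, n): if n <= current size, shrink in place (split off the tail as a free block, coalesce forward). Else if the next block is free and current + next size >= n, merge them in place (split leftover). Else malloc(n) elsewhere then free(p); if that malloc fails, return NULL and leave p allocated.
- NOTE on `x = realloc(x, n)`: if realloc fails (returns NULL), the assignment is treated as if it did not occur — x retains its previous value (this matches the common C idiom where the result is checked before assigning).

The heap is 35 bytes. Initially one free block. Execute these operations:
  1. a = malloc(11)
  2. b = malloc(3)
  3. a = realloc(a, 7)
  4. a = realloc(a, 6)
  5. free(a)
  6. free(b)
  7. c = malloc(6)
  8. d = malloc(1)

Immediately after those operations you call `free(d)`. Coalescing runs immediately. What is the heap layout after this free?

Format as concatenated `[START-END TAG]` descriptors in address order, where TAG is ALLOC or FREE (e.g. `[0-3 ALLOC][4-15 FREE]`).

Answer: [0-5 ALLOC][6-34 FREE]

Derivation:
Op 1: a = malloc(11) -> a = 0; heap: [0-10 ALLOC][11-34 FREE]
Op 2: b = malloc(3) -> b = 11; heap: [0-10 ALLOC][11-13 ALLOC][14-34 FREE]
Op 3: a = realloc(a, 7) -> a = 0; heap: [0-6 ALLOC][7-10 FREE][11-13 ALLOC][14-34 FREE]
Op 4: a = realloc(a, 6) -> a = 0; heap: [0-5 ALLOC][6-10 FREE][11-13 ALLOC][14-34 FREE]
Op 5: free(a) -> (freed a); heap: [0-10 FREE][11-13 ALLOC][14-34 FREE]
Op 6: free(b) -> (freed b); heap: [0-34 FREE]
Op 7: c = malloc(6) -> c = 0; heap: [0-5 ALLOC][6-34 FREE]
Op 8: d = malloc(1) -> d = 6; heap: [0-5 ALLOC][6-6 ALLOC][7-34 FREE]
free(d): d = 6 -> block [6-6 ALLOC]; mark free, coalesce with adjacent free neighbors -> [0-5 ALLOC][6-34 FREE]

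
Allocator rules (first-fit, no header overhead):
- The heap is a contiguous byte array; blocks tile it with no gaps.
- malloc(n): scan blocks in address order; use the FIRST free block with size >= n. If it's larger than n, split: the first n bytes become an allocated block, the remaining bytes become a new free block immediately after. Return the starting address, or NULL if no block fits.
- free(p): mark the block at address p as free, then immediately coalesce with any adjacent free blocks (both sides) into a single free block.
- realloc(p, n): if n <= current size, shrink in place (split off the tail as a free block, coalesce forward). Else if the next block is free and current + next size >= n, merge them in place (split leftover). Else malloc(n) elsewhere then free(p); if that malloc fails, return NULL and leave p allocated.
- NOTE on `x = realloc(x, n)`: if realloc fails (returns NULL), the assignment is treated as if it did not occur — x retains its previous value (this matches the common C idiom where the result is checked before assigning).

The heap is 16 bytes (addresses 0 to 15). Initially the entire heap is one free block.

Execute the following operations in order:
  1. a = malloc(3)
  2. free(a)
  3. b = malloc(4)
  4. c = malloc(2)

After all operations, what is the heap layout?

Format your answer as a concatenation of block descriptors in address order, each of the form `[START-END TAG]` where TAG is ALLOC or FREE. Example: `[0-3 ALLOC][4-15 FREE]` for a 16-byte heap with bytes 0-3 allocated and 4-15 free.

Answer: [0-3 ALLOC][4-5 ALLOC][6-15 FREE]

Derivation:
Op 1: a = malloc(3) -> a = 0; heap: [0-2 ALLOC][3-15 FREE]
Op 2: free(a) -> (freed a); heap: [0-15 FREE]
Op 3: b = malloc(4) -> b = 0; heap: [0-3 ALLOC][4-15 FREE]
Op 4: c = malloc(2) -> c = 4; heap: [0-3 ALLOC][4-5 ALLOC][6-15 FREE]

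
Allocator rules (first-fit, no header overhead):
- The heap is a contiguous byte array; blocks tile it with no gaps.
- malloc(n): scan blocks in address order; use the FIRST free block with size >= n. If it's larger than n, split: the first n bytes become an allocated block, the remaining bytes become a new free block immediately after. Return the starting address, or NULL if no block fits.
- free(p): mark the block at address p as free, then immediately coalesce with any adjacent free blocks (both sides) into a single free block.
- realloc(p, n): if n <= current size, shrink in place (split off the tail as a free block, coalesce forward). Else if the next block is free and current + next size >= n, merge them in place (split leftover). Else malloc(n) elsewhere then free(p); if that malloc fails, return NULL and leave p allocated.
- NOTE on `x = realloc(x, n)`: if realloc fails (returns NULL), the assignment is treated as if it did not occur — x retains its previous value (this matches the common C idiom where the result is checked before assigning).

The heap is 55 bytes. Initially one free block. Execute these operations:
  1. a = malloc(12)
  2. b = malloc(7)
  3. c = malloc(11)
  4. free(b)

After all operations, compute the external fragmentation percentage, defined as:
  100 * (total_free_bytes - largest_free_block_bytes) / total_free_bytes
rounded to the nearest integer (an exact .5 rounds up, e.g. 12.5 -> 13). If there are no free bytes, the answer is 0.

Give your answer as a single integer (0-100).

Op 1: a = malloc(12) -> a = 0; heap: [0-11 ALLOC][12-54 FREE]
Op 2: b = malloc(7) -> b = 12; heap: [0-11 ALLOC][12-18 ALLOC][19-54 FREE]
Op 3: c = malloc(11) -> c = 19; heap: [0-11 ALLOC][12-18 ALLOC][19-29 ALLOC][30-54 FREE]
Op 4: free(b) -> (freed b); heap: [0-11 ALLOC][12-18 FREE][19-29 ALLOC][30-54 FREE]
Free blocks: [7 25] total_free=32 largest=25 -> 100*(32-25)/32 = 700/32 = 21.875 -> rounds to 22

Answer: 22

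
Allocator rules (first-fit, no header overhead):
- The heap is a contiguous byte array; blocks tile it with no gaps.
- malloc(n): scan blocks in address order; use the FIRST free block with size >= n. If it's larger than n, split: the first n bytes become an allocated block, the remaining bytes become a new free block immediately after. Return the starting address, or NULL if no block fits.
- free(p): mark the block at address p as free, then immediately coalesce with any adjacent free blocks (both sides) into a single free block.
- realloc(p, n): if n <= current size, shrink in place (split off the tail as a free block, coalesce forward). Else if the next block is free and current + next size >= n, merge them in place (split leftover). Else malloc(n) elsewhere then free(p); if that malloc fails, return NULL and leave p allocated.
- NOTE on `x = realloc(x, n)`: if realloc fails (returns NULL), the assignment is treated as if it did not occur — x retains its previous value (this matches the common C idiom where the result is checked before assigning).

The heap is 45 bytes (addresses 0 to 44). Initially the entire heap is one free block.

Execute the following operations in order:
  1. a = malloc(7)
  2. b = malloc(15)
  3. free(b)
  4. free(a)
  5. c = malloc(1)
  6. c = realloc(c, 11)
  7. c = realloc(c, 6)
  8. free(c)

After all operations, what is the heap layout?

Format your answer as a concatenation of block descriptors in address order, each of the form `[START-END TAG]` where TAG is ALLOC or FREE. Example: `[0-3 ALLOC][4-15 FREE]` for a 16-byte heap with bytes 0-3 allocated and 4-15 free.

Answer: [0-44 FREE]

Derivation:
Op 1: a = malloc(7) -> a = 0; heap: [0-6 ALLOC][7-44 FREE]
Op 2: b = malloc(15) -> b = 7; heap: [0-6 ALLOC][7-21 ALLOC][22-44 FREE]
Op 3: free(b) -> (freed b); heap: [0-6 ALLOC][7-44 FREE]
Op 4: free(a) -> (freed a); heap: [0-44 FREE]
Op 5: c = malloc(1) -> c = 0; heap: [0-0 ALLOC][1-44 FREE]
Op 6: c = realloc(c, 11) -> c = 0; heap: [0-10 ALLOC][11-44 FREE]
Op 7: c = realloc(c, 6) -> c = 0; heap: [0-5 ALLOC][6-44 FREE]
Op 8: free(c) -> (freed c); heap: [0-44 FREE]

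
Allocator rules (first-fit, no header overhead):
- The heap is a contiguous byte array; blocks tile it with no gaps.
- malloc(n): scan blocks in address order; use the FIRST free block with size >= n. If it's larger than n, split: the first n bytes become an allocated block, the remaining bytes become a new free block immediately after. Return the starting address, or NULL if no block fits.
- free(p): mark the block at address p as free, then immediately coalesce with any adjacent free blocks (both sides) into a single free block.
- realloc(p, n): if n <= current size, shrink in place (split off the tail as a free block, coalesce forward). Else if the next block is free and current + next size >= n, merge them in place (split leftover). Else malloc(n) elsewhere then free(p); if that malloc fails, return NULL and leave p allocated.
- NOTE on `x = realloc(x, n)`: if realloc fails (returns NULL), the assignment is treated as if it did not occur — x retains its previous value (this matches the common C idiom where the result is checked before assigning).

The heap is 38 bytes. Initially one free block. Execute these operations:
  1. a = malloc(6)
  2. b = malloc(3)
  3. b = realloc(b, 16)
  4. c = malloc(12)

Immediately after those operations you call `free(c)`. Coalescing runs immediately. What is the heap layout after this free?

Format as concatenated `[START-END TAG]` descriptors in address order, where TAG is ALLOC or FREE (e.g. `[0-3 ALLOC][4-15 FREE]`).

Op 1: a = malloc(6) -> a = 0; heap: [0-5 ALLOC][6-37 FREE]
Op 2: b = malloc(3) -> b = 6; heap: [0-5 ALLOC][6-8 ALLOC][9-37 FREE]
Op 3: b = realloc(b, 16) -> b = 6; heap: [0-5 ALLOC][6-21 ALLOC][22-37 FREE]
Op 4: c = malloc(12) -> c = 22; heap: [0-5 ALLOC][6-21 ALLOC][22-33 ALLOC][34-37 FREE]
free(c): c = 22 -> block [22-33 ALLOC]; mark free, coalesce with adjacent free neighbors -> [0-5 ALLOC][6-21 ALLOC][22-37 FREE]

Answer: [0-5 ALLOC][6-21 ALLOC][22-37 FREE]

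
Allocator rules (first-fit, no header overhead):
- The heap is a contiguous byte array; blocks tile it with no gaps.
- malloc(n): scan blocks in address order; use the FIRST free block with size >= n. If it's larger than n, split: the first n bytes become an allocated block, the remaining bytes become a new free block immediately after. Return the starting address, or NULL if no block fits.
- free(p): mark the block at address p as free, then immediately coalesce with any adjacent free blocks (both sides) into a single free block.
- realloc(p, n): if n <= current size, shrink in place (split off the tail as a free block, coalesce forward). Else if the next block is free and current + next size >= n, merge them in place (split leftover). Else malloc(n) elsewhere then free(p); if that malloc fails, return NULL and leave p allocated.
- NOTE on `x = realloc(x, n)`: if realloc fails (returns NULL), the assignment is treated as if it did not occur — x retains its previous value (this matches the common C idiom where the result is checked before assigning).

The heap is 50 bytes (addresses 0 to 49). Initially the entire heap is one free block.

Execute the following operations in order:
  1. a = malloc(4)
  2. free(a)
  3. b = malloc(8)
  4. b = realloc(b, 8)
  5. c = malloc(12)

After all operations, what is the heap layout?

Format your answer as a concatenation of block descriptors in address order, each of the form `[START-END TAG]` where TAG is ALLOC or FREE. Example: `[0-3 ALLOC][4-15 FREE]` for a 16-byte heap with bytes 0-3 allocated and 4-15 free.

Op 1: a = malloc(4) -> a = 0; heap: [0-3 ALLOC][4-49 FREE]
Op 2: free(a) -> (freed a); heap: [0-49 FREE]
Op 3: b = malloc(8) -> b = 0; heap: [0-7 ALLOC][8-49 FREE]
Op 4: b = realloc(b, 8) -> b = 0; heap: [0-7 ALLOC][8-49 FREE]
Op 5: c = malloc(12) -> c = 8; heap: [0-7 ALLOC][8-19 ALLOC][20-49 FREE]

Answer: [0-7 ALLOC][8-19 ALLOC][20-49 FREE]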